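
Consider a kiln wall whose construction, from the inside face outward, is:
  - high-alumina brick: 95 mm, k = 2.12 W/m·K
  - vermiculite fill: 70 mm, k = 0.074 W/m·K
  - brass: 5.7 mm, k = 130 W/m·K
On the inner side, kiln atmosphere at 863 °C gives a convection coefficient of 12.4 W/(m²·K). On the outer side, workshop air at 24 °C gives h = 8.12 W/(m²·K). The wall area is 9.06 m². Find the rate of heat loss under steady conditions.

Q ≈ 6360 W

Thermal resistances in series:
R_inner film = 1/(h_i·A) = 1/(12.4×9.06) = 0.008901 K/W
R_high-alumina brick = L/(kA) = 0.095/(2.12×9.06) = 0.004946 K/W
R_vermiculite fill = L/(kA) = 0.07/(0.074×9.06) = 0.1044 K/W
R_brass = L/(kA) = 0.0057/(130×9.06) = 4.84×10^-6 K/W
R_outer film = 1/(h_o·A) = 1/(8.12×9.06) = 0.01359 K/W
R_total = 0.1319 K/W
Q = ΔT / R_total = 839 / 0.1319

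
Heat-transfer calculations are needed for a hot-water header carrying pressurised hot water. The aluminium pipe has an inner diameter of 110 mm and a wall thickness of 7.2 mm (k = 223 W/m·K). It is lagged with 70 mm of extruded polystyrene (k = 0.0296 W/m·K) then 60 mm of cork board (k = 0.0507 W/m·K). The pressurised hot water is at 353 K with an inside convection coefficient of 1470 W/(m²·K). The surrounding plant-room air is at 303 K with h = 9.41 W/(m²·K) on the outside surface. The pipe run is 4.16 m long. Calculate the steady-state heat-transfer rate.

Q ≈ 39.1 W

Per-layer cylindrical resistances, series-summed:
R_inner film = 1/(h_i·2πr₁L) = 1/(1470×2π×0.055×4.16) = 4.732×10^-4 K/W
R_aluminium pipe wall = ln(62.2/55)/(2π×223×4.16) = 2.111×10^-5 K/W
R_extruded polystyrene = ln(132.2/62.2)/(2π×0.0296×4.16) = 0.9745 K/W
R_cork board = ln(192.2/132.2)/(2π×0.0507×4.16) = 0.2824 K/W
R_outer film = 1/(h_o·2πr_oL) = 1/(9.41×2π×0.1922×4.16) = 0.02115 K/W
R_total = 1.279 K/W
Q = ΔT/R_total = 50/1.279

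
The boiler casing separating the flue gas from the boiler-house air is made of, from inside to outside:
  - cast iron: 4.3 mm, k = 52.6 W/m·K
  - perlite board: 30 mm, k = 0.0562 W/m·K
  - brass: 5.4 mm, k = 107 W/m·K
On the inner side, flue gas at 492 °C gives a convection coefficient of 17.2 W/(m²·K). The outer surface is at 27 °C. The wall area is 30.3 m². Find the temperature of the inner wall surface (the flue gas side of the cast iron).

Model the wall as resistances in series:
R_inner film = 1/(h_i·A) = 1/(17.2×30.3) = 0.001919 K/W
R_cast iron = L/(kA) = 0.0043/(52.6×30.3) = 2.698×10^-6 K/W
R_perlite board = L/(kA) = 0.03/(0.0562×30.3) = 0.01762 K/W
R_brass = L/(kA) = 0.0054/(107×30.3) = 1.666×10^-6 K/W
R_total = 0.01954 K/W;  Q = ΔT/R_total = 465/0.01954 = 23800 W
T_interface = T_inner − Q·ΣR(inner→interface) = 492 − 23800×0.001919

T ≈ 446 °C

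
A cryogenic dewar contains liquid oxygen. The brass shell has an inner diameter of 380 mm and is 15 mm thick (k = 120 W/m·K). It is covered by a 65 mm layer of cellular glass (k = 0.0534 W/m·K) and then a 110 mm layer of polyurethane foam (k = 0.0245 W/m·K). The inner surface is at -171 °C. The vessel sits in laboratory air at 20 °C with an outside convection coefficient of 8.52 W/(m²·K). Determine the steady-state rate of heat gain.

Q ≈ 36.1 W

Radial (spherical) resistances in series:
R_brass shell = (1/0.19 − 1/0.205)/(4π×120) = 2.554×10^-4 K/W
R_cellular glass = (1/0.205 − 1/0.27)/(4π×0.0534) = 1.75 K/W
R_polyurethane foam = (1/0.27 − 1/0.38)/(4π×0.0245) = 3.482 K/W
R_outer film = 1/(h·4πr_o²) = 1/(8.52×4π×0.38²) = 0.06468 K/W
R_total = 5.297 K/W
Q = ΔT/R_total = 191/5.297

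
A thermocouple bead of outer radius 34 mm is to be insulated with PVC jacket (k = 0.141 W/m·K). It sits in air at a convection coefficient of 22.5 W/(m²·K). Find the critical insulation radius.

r_cr ≈ 12.5 mm

For a sphere r_cr = 2k/h = 2×0.141/22.5
r_cr = 12.5 mm; since the bare radius (34 mm) is above r_cr, any added insulation will reduce heat loss.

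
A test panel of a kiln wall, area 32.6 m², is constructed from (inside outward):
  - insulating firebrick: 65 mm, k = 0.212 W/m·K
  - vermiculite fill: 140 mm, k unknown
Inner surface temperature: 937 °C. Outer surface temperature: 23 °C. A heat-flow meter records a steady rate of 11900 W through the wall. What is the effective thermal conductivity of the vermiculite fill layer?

k ≈ 0.0637 W/(m·K)

Treating each layer as a thermal resistance in series:
R_insulating firebrick = L/(kA) = 0.065/(0.212×32.6) = 0.009405 K/W
Sum of known resistances R_other = 0.009405 K/W
Total R = ΔT/Q = 914/11900 = 0.07681 K/W
R_vermiculite fill = R_total − R_other = 0.0674 K/W
k = L/(R·A) = 0.14/(0.0674×32.6)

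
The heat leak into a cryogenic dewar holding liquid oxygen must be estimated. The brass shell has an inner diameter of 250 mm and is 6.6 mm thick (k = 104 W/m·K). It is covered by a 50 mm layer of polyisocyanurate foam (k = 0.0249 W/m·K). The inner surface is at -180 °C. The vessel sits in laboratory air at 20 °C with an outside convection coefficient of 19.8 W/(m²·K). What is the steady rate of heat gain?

Each spherical layer contributes R = (1/r_i − 1/r_o)/(4πk):
R_brass shell = (1/0.125 − 1/0.1316)/(4π×104) = 3.07×10^-4 K/W
R_polyisocyanurate foam = (1/0.1316 − 1/0.1816)/(4π×0.0249) = 6.686 K/W
R_outer film = 1/(h·4πr_o²) = 1/(19.8×4π×0.1816²) = 0.1219 K/W
R_total = 6.809 K/W
Q = ΔT/R_total = 200/6.809

Q ≈ 29.4 W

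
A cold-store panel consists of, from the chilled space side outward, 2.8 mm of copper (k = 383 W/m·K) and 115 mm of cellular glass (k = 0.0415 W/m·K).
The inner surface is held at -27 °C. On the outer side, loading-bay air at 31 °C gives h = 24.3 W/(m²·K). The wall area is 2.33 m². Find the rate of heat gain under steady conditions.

Q ≈ 48.1 W

Treating each layer as a thermal resistance in series:
R_copper = L/(kA) = 0.0028/(383×2.33) = 3.138×10^-6 K/W
R_cellular glass = L/(kA) = 0.115/(0.0415×2.33) = 1.189 K/W
R_outer film = 1/(h_o·A) = 1/(24.3×2.33) = 0.01766 K/W
R_total = 1.207 K/W
Q = ΔT / R_total = 58 / 1.207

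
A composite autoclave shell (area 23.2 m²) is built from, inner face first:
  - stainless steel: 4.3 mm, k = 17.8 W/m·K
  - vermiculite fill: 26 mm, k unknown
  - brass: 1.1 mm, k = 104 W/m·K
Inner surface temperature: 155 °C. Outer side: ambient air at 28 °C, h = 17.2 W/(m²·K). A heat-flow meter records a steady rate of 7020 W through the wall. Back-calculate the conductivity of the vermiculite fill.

k ≈ 0.072 W/(m·K)

Model the wall as resistances in series:
R_stainless steel = L/(kA) = 0.0043/(17.8×23.2) = 1.041×10^-5 K/W
R_brass = L/(kA) = 0.0011/(104×23.2) = 4.559×10^-7 K/W
R_outer film = 1/(h_o·A) = 1/(17.2×23.2) = 0.002506 K/W
Sum of known resistances R_other = 0.002517 K/W
Total R = ΔT/Q = 127/7020 = 0.01809 K/W
R_vermiculite fill = R_total − R_other = 0.01557 K/W
k = L/(R·A) = 0.026/(0.01557×23.2)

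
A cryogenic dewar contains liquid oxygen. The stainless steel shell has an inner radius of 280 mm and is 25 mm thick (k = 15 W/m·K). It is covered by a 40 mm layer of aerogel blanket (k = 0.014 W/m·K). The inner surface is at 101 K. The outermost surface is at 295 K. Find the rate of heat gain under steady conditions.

Radial (spherical) resistances in series:
R_stainless steel shell = (1/0.28 − 1/0.305)/(4π×15) = 0.001553 K/W
R_aerogel blanket = (1/0.305 − 1/0.345)/(4π×0.014) = 2.161 K/W
R_total = 2.162 K/W
Q = ΔT/R_total = 194/2.162

Q ≈ 89.7 W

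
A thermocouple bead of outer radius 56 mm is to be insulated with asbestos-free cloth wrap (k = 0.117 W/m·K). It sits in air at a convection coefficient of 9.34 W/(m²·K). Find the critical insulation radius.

r_cr ≈ 25.1 mm

For a sphere r_cr = 2k/h = 2×0.117/9.34
r_cr = 25.1 mm; since the bare radius (56 mm) is above r_cr, any added insulation will reduce heat loss.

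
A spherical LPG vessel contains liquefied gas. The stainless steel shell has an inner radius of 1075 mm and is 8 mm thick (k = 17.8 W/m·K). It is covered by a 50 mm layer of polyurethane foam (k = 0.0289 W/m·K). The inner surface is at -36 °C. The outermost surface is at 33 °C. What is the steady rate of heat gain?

Q ≈ 615 W

Radial (spherical) resistances in series:
R_stainless steel shell = (1/1.075 − 1/1.083)/(4π×17.8) = 3.072×10^-5 K/W
R_polyurethane foam = (1/1.083 − 1/1.133)/(4π×0.0289) = 0.1122 K/W
R_total = 0.1122 K/W
Q = ΔT/R_total = 69/0.1122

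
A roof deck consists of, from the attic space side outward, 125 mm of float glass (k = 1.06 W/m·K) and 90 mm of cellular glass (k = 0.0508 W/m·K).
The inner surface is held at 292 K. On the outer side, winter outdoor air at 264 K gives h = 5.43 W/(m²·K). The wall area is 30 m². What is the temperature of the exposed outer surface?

T ≈ 266 K

Model the wall as resistances in series:
R_float glass = L/(kA) = 0.125/(1.06×30) = 0.003931 K/W
R_cellular glass = L/(kA) = 0.09/(0.0508×30) = 0.05906 K/W
R_outer film = 1/(h_o·A) = 1/(5.43×30) = 0.006139 K/W
R_total = 0.06912 K/W;  Q = ΔT/R_total = 28/0.06912 = 405.1 W
T_interface = T_inner − Q·ΣR(inner→interface) = 292 − 405×0.06299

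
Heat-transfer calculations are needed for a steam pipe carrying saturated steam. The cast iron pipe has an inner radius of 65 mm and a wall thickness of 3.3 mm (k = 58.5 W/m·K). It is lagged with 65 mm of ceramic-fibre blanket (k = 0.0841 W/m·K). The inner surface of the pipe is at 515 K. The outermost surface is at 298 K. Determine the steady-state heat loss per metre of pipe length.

q′ ≈ 171 W/m

Treating each annulus and film as a series resistance:
R_cast iron pipe wall = ln(68.3/65)/(2π×58.5×1) = 1.347×10^-4 K/W
R_ceramic-fibre blanket = ln(133.3/68.3)/(2π×0.0841×1) = 1.265 K/W
R_total = 1.266 K/W
Q = ΔT/R_total = 217/1.266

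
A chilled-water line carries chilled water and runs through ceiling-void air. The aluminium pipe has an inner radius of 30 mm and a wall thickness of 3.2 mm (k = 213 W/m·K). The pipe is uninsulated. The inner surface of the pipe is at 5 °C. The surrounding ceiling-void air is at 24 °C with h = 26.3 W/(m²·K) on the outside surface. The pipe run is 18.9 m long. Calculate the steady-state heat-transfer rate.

Per-layer cylindrical resistances, series-summed:
R_aluminium pipe wall = ln(33.2/30)/(2π×213×18.9) = 4.007×10^-6 K/W
R_outer film = 1/(h_o·2πr_oL) = 1/(26.3×2π×0.0332×18.9) = 0.009644 K/W
R_total = 0.009648 K/W
Q = ΔT/R_total = 19/0.009648

Q ≈ 1970 W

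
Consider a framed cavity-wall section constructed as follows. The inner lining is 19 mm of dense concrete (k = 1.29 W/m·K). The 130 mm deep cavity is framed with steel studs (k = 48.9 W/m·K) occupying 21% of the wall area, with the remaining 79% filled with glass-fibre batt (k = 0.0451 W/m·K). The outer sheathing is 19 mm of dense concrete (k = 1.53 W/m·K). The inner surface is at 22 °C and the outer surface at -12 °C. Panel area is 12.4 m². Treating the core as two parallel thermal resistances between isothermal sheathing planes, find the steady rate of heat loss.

Sheathing layers in series; stud and cavity paths in parallel between them.
R_inner = 0.019/(1.29×12.4) = 0.001188 K/W
R_stud  = 0.13/(48.9×0.21×12.4) = 0.001021 K/W
R_cav   = 0.13/(0.0451×0.79×12.4) = 0.2943 K/W
1/R_core = 1/R_stud + 1/R_cav → R_core = 0.001017 K/W
R_outer = 0.019/(1.53×12.4) = 0.001001 K/W
R_total = 0.003207 K/W
Q = ΔT/R_total = 34/0.003207

Q ≈ 10600 W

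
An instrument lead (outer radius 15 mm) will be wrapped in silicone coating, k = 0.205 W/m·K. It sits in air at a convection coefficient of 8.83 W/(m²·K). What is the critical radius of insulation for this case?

For a cylinder r_cr = k/h = 0.205/8.83
r_cr = 23.2 mm; since the bare radius (15 mm) is below r_cr, adding a thin layer of insulation will *increase* heat loss.

r_cr ≈ 23.2 mm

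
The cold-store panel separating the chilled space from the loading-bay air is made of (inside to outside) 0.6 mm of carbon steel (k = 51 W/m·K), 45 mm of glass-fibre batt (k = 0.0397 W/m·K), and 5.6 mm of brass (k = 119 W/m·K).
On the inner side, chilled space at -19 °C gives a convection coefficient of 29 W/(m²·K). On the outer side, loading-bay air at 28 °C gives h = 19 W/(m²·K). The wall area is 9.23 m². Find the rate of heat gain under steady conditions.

Q ≈ 355 W

Using the resistance-network approach (series):
R_inner film = 1/(h_i·A) = 1/(29×9.23) = 0.003736 K/W
R_carbon steel = L/(kA) = 0.0006/(51×9.23) = 1.275×10^-6 K/W
R_glass-fibre batt = L/(kA) = 0.045/(0.0397×9.23) = 0.1228 K/W
R_brass = L/(kA) = 0.0056/(119×9.23) = 5.098×10^-6 K/W
R_outer film = 1/(h_o·A) = 1/(19×9.23) = 0.005702 K/W
R_total = 0.1323 K/W
Q = ΔT / R_total = 47 / 0.1323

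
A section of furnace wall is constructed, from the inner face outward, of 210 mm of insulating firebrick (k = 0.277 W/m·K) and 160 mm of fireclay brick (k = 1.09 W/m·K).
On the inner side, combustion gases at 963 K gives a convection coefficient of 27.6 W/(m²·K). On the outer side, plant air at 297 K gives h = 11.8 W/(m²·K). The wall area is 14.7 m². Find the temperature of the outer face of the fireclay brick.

Treating each layer as a thermal resistance in series:
R_inner film = 1/(h_i·A) = 1/(27.6×14.7) = 0.002465 K/W
R_insulating firebrick = L/(kA) = 0.21/(0.277×14.7) = 0.05157 K/W
R_fireclay brick = L/(kA) = 0.16/(1.09×14.7) = 0.009986 K/W
R_outer film = 1/(h_o·A) = 1/(11.8×14.7) = 0.005765 K/W
R_total = 0.06979 K/W;  Q = ΔT/R_total = 666/0.06979 = 9543 W
T_interface = T_inner − Q·ΣR(inner→interface) = 963 − 9540×0.06402

T ≈ 352 K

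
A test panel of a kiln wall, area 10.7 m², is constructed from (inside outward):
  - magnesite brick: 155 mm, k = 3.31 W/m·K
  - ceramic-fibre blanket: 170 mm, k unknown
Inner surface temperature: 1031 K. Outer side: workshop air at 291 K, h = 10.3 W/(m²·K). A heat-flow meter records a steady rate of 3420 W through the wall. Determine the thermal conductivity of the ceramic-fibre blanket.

k ≈ 0.0783 W/(m·K)

Series thermal resistances:
R_magnesite brick = L/(kA) = 0.155/(3.31×10.7) = 0.004376 K/W
R_outer film = 1/(h_o·A) = 1/(10.3×10.7) = 0.009074 K/W
Sum of known resistances R_other = 0.01345 K/W
Total R = ΔT/Q = 740/3420 = 0.2164 K/W
R_ceramic-fibre blanket = R_total − R_other = 0.2029 K/W
k = L/(R·A) = 0.17/(0.2029×10.7)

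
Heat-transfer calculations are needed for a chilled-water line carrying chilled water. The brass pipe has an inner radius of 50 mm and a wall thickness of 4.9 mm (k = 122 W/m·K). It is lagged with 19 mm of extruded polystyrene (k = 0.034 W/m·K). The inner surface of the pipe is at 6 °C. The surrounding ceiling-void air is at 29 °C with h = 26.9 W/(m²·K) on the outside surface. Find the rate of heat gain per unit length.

Treating each annulus and film as a series resistance:
R_brass pipe wall = ln(54.9/50)/(2π×122×1) = 1.22×10^-4 K/W
R_extruded polystyrene = ln(73.9/54.9)/(2π×0.034×1) = 1.391 K/W
R_outer film = 1/(h_o·2πr_oL) = 1/(26.9×2π×0.0739×1) = 0.08006 K/W
R_total = 1.471 K/W
Q = ΔT/R_total = 23/1.471

q′ ≈ 15.6 W/m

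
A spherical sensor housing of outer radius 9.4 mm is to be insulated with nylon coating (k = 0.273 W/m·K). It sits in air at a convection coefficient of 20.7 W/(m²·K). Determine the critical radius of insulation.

r_cr ≈ 26.4 mm

For a sphere r_cr = 2k/h = 2×0.273/20.7
r_cr = 26.4 mm; since the bare radius (9.4 mm) is below r_cr, adding a thin layer of insulation will *increase* heat loss.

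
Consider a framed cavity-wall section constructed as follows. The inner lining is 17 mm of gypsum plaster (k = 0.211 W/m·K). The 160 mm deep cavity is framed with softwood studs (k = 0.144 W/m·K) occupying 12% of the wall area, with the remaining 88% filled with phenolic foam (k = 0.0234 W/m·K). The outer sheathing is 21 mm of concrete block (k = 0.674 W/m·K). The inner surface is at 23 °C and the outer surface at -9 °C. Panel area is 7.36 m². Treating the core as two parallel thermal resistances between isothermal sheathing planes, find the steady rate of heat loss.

Q ≈ 54.3 W

Sheathing layers in series; stud and cavity paths in parallel between them.
R_inner = 0.017/(0.211×7.36) = 0.01095 K/W
R_stud  = 0.16/(0.144×0.12×7.36) = 1.258 K/W
R_cav   = 0.16/(0.0234×0.88×7.36) = 1.056 K/W
1/R_core = 1/R_stud + 1/R_cav → R_core = 0.574 K/W
R_outer = 0.021/(0.674×7.36) = 0.004233 K/W
R_total = 0.5892 K/W
Q = ΔT/R_total = 32/0.5892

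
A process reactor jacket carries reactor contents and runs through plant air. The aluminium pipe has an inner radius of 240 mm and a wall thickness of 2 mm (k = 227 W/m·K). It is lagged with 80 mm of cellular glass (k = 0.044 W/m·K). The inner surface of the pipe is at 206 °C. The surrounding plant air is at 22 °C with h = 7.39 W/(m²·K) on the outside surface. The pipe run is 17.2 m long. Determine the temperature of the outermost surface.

T ≈ 33.2 °C

Cylindrical conduction, so R = ln(r₂/r₁)/(2πkL) per layer, in series:
R_aluminium pipe wall = ln(242/240)/(2π×227×17.2) = 3.383×10^-7 K/W
R_cellular glass = ln(322/242)/(2π×0.044×17.2) = 0.06006 K/W
R_outer film = 1/(h_o·2πr_oL) = 1/(7.39×2π×0.322×17.2) = 0.003889 K/W
R_total = 0.06395 K/W
Q = ΔT/R_total = 184/0.06395
Q = 2880 W
T_interface = T_inner − Q·ΣR(inner→interface) = 206 − 2880×0.06006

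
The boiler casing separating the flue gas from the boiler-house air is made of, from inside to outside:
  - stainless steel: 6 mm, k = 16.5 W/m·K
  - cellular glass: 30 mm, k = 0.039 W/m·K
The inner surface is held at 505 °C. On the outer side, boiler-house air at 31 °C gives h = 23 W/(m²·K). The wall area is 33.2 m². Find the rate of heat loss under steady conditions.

Using the resistance-network approach (series):
R_stainless steel = L/(kA) = 0.006/(16.5×33.2) = 1.095×10^-5 K/W
R_cellular glass = L/(kA) = 0.03/(0.039×33.2) = 0.02317 K/W
R_outer film = 1/(h_o·A) = 1/(23×33.2) = 0.00131 K/W
R_total = 0.02449 K/W
Q = ΔT / R_total = 474 / 0.02449

Q ≈ 19400 W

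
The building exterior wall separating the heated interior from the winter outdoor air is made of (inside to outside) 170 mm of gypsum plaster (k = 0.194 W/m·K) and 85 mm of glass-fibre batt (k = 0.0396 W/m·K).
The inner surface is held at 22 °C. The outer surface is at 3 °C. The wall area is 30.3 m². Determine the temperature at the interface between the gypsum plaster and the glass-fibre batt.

Treating each layer as a thermal resistance in series:
R_gypsum plaster = L/(kA) = 0.17/(0.194×30.3) = 0.02892 K/W
R_glass-fibre batt = L/(kA) = 0.085/(0.0396×30.3) = 0.07084 K/W
R_total = 0.09976 K/W;  Q = ΔT/R_total = 19/0.09976 = 190.5 W
T_interface = T_inner − Q·ΣR(inner→interface) = 22 − 190×0.02892

T ≈ 16.5 °C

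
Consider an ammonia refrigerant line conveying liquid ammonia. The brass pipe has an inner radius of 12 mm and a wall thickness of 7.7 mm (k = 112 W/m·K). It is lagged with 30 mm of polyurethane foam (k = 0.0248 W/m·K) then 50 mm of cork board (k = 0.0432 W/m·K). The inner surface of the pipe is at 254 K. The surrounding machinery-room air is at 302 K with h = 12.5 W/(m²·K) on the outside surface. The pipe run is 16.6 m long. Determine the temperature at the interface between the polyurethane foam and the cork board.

T ≈ 287 K

Per-layer cylindrical resistances, series-summed:
R_brass pipe wall = ln(19.7/12)/(2π×112×16.6) = 4.243×10^-5 K/W
R_polyurethane foam = ln(49.7/19.7)/(2π×0.0248×16.6) = 0.3578 K/W
R_cork board = ln(99.7/49.7)/(2π×0.0432×16.6) = 0.1545 K/W
R_outer film = 1/(h_o·2πr_oL) = 1/(12.5×2π×0.0997×16.6) = 0.007693 K/W
R_total = 0.52 K/W
Q = ΔT/R_total = 48/0.52
Q = 92.3 W
T_interface = T_inner + Q·ΣR(inner→interface) = 254 + 92.3×0.3578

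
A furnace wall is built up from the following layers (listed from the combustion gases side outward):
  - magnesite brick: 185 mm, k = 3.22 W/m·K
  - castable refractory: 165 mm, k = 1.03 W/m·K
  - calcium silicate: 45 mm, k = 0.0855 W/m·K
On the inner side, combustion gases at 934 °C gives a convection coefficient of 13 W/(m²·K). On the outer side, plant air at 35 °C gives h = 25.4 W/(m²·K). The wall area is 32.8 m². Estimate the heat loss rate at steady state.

Q ≈ 34300 W

Treating each layer as a thermal resistance in series:
R_inner film = 1/(h_i·A) = 1/(13×32.8) = 0.002345 K/W
R_magnesite brick = L/(kA) = 0.185/(3.22×32.8) = 0.001752 K/W
R_castable refractory = L/(kA) = 0.165/(1.03×32.8) = 0.004884 K/W
R_calcium silicate = L/(kA) = 0.045/(0.0855×32.8) = 0.01605 K/W
R_outer film = 1/(h_o·A) = 1/(25.4×32.8) = 0.0012 K/W
R_total = 0.02623 K/W
Q = ΔT / R_total = 899 / 0.02623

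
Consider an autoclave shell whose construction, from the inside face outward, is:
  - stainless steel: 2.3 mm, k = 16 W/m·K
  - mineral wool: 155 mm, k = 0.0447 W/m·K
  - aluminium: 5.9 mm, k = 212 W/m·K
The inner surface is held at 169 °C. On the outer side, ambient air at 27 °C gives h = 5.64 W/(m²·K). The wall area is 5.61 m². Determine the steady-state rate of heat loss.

Treating each layer as a thermal resistance in series:
R_stainless steel = L/(kA) = 0.0023/(16×5.61) = 2.562×10^-5 K/W
R_mineral wool = L/(kA) = 0.155/(0.0447×5.61) = 0.6181 K/W
R_aluminium = L/(kA) = 0.0059/(212×5.61) = 4.961×10^-6 K/W
R_outer film = 1/(h_o·A) = 1/(5.64×5.61) = 0.03161 K/W
R_total = 0.6497 K/W
Q = ΔT / R_total = 142 / 0.6497

Q ≈ 219 W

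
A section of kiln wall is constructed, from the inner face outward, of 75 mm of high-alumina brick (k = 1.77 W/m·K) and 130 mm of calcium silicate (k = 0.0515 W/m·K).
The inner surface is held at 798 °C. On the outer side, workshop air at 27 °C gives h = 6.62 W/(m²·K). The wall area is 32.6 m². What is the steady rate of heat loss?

Q ≈ 9250 W

Series thermal resistances:
R_high-alumina brick = L/(kA) = 0.075/(1.77×32.6) = 0.0013 K/W
R_calcium silicate = L/(kA) = 0.13/(0.0515×32.6) = 0.07743 K/W
R_outer film = 1/(h_o·A) = 1/(6.62×32.6) = 0.004634 K/W
R_total = 0.08337 K/W
Q = ΔT / R_total = 771 / 0.08337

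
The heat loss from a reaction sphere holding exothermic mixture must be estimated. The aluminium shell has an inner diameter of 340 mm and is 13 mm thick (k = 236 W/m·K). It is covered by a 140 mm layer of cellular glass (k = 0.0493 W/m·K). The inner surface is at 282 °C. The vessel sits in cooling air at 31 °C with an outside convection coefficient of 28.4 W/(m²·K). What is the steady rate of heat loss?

Spherical conduction: R = (1/r_in − 1/r_out)/(4πk) per layer; series-sum.
R_aluminium shell = (1/0.17 − 1/0.183)/(4π×236) = 1.409×10^-4 K/W
R_cellular glass = (1/0.183 − 1/0.323)/(4π×0.0493) = 3.823 K/W
R_outer film = 1/(h·4πr_o²) = 1/(28.4×4π×0.323²) = 0.02686 K/W
R_total = 3.85 K/W
Q = ΔT/R_total = 251/3.85

Q ≈ 65.2 W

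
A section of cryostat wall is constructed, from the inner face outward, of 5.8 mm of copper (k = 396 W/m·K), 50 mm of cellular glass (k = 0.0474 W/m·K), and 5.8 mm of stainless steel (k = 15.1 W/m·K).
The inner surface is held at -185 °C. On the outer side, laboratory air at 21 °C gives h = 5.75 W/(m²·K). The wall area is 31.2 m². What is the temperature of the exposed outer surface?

T ≈ -8.15 °C

Thermal resistances in series:
R_copper = L/(kA) = 0.0058/(396×31.2) = 4.694×10^-7 K/W
R_cellular glass = L/(kA) = 0.05/(0.0474×31.2) = 0.03381 K/W
R_stainless steel = L/(kA) = 0.0058/(15.1×31.2) = 1.231×10^-5 K/W
R_outer film = 1/(h_o·A) = 1/(5.75×31.2) = 0.005574 K/W
R_total = 0.0394 K/W;  Q = ΔT/R_total = 206/0.0394 = 5229 W
T_interface = T_inner + Q·ΣR(inner→interface) = -185 + 5230×0.03382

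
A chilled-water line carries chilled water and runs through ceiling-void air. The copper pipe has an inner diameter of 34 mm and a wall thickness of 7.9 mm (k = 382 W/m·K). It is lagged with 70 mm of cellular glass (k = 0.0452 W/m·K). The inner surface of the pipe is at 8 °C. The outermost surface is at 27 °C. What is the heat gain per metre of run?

q′ ≈ 4.03 W/m

Cylindrical conduction, so R = ln(r₂/r₁)/(2πkL) per layer, in series:
R_copper pipe wall = ln(24.9/17)/(2π×382×1) = 1.59×10^-4 K/W
R_cellular glass = ln(94.9/24.9)/(2π×0.0452×1) = 4.711 K/W
R_total = 4.711 K/W
Q = ΔT/R_total = 19/4.711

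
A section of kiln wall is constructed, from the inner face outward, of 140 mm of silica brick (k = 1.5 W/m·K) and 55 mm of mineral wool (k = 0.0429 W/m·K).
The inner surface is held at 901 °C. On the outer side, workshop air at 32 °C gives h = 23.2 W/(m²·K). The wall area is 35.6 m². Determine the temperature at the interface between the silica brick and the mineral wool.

T ≈ 844 °C

Using the resistance-network approach (series):
R_silica brick = L/(kA) = 0.14/(1.5×35.6) = 0.002622 K/W
R_mineral wool = L/(kA) = 0.055/(0.0429×35.6) = 0.03601 K/W
R_outer film = 1/(h_o·A) = 1/(23.2×35.6) = 0.001211 K/W
R_total = 0.03985 K/W;  Q = ΔT/R_total = 869/0.03985 = 21810 W
T_interface = T_inner − Q·ΣR(inner→interface) = 901 − 21800×0.002622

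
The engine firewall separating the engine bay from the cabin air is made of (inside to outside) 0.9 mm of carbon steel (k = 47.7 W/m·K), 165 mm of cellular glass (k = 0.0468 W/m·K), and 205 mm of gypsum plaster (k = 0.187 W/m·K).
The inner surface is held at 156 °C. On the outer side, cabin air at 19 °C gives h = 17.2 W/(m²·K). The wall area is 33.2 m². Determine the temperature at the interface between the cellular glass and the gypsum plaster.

Thermal resistances in series:
R_carbon steel = L/(kA) = 0.0009/(47.7×33.2) = 5.683×10^-7 K/W
R_cellular glass = L/(kA) = 0.165/(0.0468×33.2) = 0.1062 K/W
R_gypsum plaster = L/(kA) = 0.205/(0.187×33.2) = 0.03302 K/W
R_outer film = 1/(h_o·A) = 1/(17.2×33.2) = 0.001751 K/W
R_total = 0.141 K/W;  Q = ΔT/R_total = 137/0.141 = 971.9 W
T_interface = T_inner − Q·ΣR(inner→interface) = 156 − 972×0.1062

T ≈ 52.8 °C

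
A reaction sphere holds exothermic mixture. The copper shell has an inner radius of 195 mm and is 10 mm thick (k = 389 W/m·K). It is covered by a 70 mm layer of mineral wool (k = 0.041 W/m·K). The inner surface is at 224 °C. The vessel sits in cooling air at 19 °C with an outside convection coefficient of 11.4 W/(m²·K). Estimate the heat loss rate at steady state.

Q ≈ 81.9 W

Each spherical layer contributes R = (1/r_i − 1/r_o)/(4πk):
R_copper shell = (1/0.195 − 1/0.205)/(4π×389) = 5.117×10^-5 K/W
R_mineral wool = (1/0.205 − 1/0.275)/(4π×0.041) = 2.41 K/W
R_outer film = 1/(h·4πr_o²) = 1/(11.4×4π×0.275²) = 0.0923 K/W
R_total = 2.502 K/W
Q = ΔT/R_total = 205/2.502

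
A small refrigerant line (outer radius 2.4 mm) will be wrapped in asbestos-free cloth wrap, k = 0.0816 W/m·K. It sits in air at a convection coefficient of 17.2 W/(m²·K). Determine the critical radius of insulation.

r_cr ≈ 4.74 mm

For a cylinder r_cr = k/h = 0.0816/17.2
r_cr = 4.74 mm; since the bare radius (2.4 mm) is below r_cr, adding a thin layer of insulation will *increase* heat loss.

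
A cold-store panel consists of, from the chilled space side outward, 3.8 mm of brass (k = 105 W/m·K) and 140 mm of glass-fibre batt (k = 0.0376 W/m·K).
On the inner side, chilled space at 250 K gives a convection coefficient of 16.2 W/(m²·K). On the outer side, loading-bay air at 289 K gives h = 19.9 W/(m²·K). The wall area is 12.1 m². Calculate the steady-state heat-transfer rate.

Thermal resistances in series:
R_inner film = 1/(h_i·A) = 1/(16.2×12.1) = 0.005102 K/W
R_brass = L/(kA) = 0.0038/(105×12.1) = 2.991×10^-6 K/W
R_glass-fibre batt = L/(kA) = 0.14/(0.0376×12.1) = 0.3077 K/W
R_outer film = 1/(h_o·A) = 1/(19.9×12.1) = 0.004153 K/W
R_total = 0.317 K/W
Q = ΔT / R_total = 39 / 0.317

Q ≈ 123 W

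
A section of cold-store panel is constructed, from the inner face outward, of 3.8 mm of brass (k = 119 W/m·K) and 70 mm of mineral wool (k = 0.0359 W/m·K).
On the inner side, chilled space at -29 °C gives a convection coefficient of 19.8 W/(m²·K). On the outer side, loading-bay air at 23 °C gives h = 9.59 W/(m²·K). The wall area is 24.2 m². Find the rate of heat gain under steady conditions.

Q ≈ 598 W

Treating each layer as a thermal resistance in series:
R_inner film = 1/(h_i·A) = 1/(19.8×24.2) = 0.002087 K/W
R_brass = L/(kA) = 0.0038/(119×24.2) = 1.32×10^-6 K/W
R_mineral wool = L/(kA) = 0.07/(0.0359×24.2) = 0.08057 K/W
R_outer film = 1/(h_o·A) = 1/(9.59×24.2) = 0.004309 K/W
R_total = 0.08697 K/W
Q = ΔT / R_total = 52 / 0.08697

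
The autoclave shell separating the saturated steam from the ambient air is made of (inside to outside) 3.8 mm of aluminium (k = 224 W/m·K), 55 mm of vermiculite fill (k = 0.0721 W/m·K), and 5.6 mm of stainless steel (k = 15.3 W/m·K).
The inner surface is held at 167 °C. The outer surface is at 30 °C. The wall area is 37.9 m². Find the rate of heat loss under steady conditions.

Using the resistance-network approach (series):
R_aluminium = L/(kA) = 0.0038/(224×37.9) = 4.476×10^-7 K/W
R_vermiculite fill = L/(kA) = 0.055/(0.0721×37.9) = 0.02013 K/W
R_stainless steel = L/(kA) = 0.0056/(15.3×37.9) = 9.657×10^-6 K/W
R_total = 0.02014 K/W
Q = ΔT / R_total = 137 / 0.02014

Q ≈ 6800 W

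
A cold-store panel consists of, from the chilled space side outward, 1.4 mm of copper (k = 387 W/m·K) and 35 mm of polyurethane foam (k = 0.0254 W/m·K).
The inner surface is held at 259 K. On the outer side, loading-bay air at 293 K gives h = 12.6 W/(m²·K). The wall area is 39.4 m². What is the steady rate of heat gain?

Q ≈ 919 W

Using the resistance-network approach (series):
R_copper = L/(kA) = 0.0014/(387×39.4) = 9.182×10^-8 K/W
R_polyurethane foam = L/(kA) = 0.035/(0.0254×39.4) = 0.03497 K/W
R_outer film = 1/(h_o·A) = 1/(12.6×39.4) = 0.002014 K/W
R_total = 0.03699 K/W
Q = ΔT / R_total = 34 / 0.03699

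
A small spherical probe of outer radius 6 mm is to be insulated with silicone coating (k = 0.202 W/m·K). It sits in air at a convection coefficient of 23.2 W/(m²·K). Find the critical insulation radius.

For a sphere r_cr = 2k/h = 2×0.202/23.2
r_cr = 17.4 mm; since the bare radius (6 mm) is below r_cr, adding a thin layer of insulation will *increase* heat loss.

r_cr ≈ 17.4 mm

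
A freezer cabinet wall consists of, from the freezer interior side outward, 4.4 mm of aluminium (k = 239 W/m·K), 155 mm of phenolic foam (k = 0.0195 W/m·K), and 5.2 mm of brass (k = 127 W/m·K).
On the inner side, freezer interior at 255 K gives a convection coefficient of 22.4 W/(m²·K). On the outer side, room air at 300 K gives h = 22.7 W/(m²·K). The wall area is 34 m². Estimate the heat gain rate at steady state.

Thermal resistances in series:
R_inner film = 1/(h_i·A) = 1/(22.4×34) = 0.001313 K/W
R_aluminium = L/(kA) = 0.0044/(239×34) = 5.415×10^-7 K/W
R_phenolic foam = L/(kA) = 0.155/(0.0195×34) = 0.2338 K/W
R_brass = L/(kA) = 0.0052/(127×34) = 1.204×10^-6 K/W
R_outer film = 1/(h_o·A) = 1/(22.7×34) = 0.001296 K/W
R_total = 0.2364 K/W
Q = ΔT / R_total = 45 / 0.2364

Q ≈ 190 W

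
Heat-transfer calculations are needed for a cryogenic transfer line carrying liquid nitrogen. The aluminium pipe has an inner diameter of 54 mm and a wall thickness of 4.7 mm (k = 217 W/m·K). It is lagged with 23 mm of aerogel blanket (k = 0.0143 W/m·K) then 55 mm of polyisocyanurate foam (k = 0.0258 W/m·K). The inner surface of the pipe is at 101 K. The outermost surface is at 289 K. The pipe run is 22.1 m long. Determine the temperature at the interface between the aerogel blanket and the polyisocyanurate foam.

T ≈ 211 K

Per-layer cylindrical resistances, series-summed:
R_aluminium pipe wall = ln(31.7/27)/(2π×217×22.1) = 5.326×10^-6 K/W
R_aerogel blanket = ln(54.7/31.7)/(2π×0.0143×22.1) = 0.2747 K/W
R_polyisocyanurate foam = ln(109.7/54.7)/(2π×0.0258×22.1) = 0.1942 K/W
R_total = 0.469 K/W
Q = ΔT/R_total = 188/0.469
Q = 401 W
T_interface = T_inner + Q·ΣR(inner→interface) = 101 + 401×0.2747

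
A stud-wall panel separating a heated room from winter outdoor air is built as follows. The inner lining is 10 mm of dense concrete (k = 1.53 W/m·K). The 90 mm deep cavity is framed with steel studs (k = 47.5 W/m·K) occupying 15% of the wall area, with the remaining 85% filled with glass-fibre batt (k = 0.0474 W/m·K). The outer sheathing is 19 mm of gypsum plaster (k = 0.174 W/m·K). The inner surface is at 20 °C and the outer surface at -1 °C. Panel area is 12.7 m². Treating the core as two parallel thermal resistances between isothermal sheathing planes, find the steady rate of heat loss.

Sheathing layers in series; stud and cavity paths in parallel between them.
R_inner = 0.01/(1.53×12.7) = 5.146×10^-4 K/W
R_stud  = 0.09/(47.5×0.15×12.7) = 9.946×10^-4 K/W
R_cav   = 0.09/(0.0474×0.85×12.7) = 0.1759 K/W
1/R_core = 1/R_stud + 1/R_cav → R_core = 9.89×10^-4 K/W
R_outer = 0.019/(0.174×12.7) = 0.008598 K/W
R_total = 0.0101 K/W
Q = ΔT/R_total = 21/0.0101

Q ≈ 2080 W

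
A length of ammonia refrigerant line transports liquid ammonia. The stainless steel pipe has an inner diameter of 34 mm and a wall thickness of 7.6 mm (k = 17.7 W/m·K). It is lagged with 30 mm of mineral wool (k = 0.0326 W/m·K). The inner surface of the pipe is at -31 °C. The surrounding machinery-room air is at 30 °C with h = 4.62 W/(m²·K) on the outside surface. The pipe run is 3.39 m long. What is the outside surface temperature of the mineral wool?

T ≈ 21.5 °C

Treating each annulus and film as a series resistance:
R_stainless steel pipe wall = ln(24.6/17)/(2π×17.7×3.39) = 9.802×10^-4 K/W
R_mineral wool = ln(54.6/24.6)/(2π×0.0326×3.39) = 1.148 K/W
R_outer film = 1/(h_o·2πr_oL) = 1/(4.62×2π×0.0546×3.39) = 0.1861 K/W
R_total = 1.335 K/W
Q = ΔT/R_total = 61/1.335
Q = 45.7 W
T_interface = T_inner + Q·ΣR(inner→interface) = -31 + 45.7×1.149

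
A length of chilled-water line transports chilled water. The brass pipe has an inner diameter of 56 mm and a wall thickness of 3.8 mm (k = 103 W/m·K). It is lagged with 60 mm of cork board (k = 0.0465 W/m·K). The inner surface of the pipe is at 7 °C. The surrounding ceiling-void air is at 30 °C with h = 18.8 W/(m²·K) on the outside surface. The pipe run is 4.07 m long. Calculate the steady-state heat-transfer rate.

For a radial system each layer contributes R = ln(r_out/r_in)/(2πkL); films add R = 1/(hA).
R_brass pipe wall = ln(31.8/28)/(2π×103×4.07) = 4.832×10^-5 K/W
R_cork board = ln(91.8/31.8)/(2π×0.0465×4.07) = 0.8915 K/W
R_outer film = 1/(h_o·2πr_oL) = 1/(18.8×2π×0.0918×4.07) = 0.02266 K/W
R_total = 0.9142 K/W
Q = ΔT/R_total = 23/0.9142

Q ≈ 25.2 W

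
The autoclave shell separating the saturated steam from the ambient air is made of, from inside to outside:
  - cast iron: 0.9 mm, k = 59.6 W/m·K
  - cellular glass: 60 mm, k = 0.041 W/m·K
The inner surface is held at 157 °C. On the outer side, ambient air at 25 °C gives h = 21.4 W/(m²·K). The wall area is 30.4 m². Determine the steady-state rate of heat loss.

Q ≈ 2660 W

Thermal resistances in series:
R_cast iron = L/(kA) = 0.0009/(59.6×30.4) = 4.967×10^-7 K/W
R_cellular glass = L/(kA) = 0.06/(0.041×30.4) = 0.04814 K/W
R_outer film = 1/(h_o·A) = 1/(21.4×30.4) = 0.001537 K/W
R_total = 0.04968 K/W
Q = ΔT / R_total = 132 / 0.04968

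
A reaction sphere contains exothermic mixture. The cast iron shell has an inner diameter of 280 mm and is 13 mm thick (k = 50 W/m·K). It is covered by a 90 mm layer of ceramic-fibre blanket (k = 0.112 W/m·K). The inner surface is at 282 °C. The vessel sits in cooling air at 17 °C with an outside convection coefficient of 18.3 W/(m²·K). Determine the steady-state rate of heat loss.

Each spherical layer contributes R = (1/r_i − 1/r_o)/(4πk):
R_cast iron shell = (1/0.14 − 1/0.153)/(4π×50) = 9.659×10^-4 K/W
R_ceramic-fibre blanket = (1/0.153 − 1/0.243)/(4π×0.112) = 1.72 K/W
R_outer film = 1/(h·4πr_o²) = 1/(18.3×4π×0.243²) = 0.07364 K/W
R_total = 1.795 K/W
Q = ΔT/R_total = 265/1.795

Q ≈ 148 W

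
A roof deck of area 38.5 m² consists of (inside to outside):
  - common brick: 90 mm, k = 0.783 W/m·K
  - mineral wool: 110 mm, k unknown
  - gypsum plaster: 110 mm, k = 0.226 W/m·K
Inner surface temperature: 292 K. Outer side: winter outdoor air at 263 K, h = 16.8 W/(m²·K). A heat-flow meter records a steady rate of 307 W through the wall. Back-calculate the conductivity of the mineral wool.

Model the wall as resistances in series:
R_common brick = L/(kA) = 0.09/(0.783×38.5) = 0.002986 K/W
R_gypsum plaster = L/(kA) = 0.11/(0.226×38.5) = 0.01264 K/W
R_outer film = 1/(h_o·A) = 1/(16.8×38.5) = 0.001546 K/W
Sum of known resistances R_other = 0.01717 K/W
Total R = ΔT/Q = 29/307 = 0.09446 K/W
R_mineral wool = R_total − R_other = 0.07729 K/W
k = L/(R·A) = 0.11/(0.07729×38.5)

k ≈ 0.037 W/(m·K)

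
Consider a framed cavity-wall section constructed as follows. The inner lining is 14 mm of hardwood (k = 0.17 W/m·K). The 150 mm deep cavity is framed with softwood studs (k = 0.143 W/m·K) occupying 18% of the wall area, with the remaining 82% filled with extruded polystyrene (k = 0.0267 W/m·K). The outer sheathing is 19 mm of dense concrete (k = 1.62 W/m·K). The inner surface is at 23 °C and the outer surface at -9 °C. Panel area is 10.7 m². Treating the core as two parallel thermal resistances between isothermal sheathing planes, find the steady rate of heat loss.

Sheathing layers in series; stud and cavity paths in parallel between them.
R_inner = 0.014/(0.17×10.7) = 0.007697 K/W
R_stud  = 0.15/(0.143×0.18×10.7) = 0.5446 K/W
R_cav   = 0.15/(0.0267×0.82×10.7) = 0.6403 K/W
1/R_core = 1/R_stud + 1/R_cav → R_core = 0.2943 K/W
R_outer = 0.019/(1.62×10.7) = 0.001096 K/W
R_total = 0.3031 K/W
Q = ΔT/R_total = 32/0.3031

Q ≈ 106 W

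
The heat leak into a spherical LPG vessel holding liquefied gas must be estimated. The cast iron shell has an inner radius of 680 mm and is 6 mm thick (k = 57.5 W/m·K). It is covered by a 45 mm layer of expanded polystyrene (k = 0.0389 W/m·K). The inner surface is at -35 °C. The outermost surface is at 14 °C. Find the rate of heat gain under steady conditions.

Q ≈ 267 W

For a spherical shell R = (1/r₁ − 1/r₂)/(4πk); film R = 1/(h·4πr²). In series:
R_cast iron shell = (1/0.68 − 1/0.686)/(4π×57.5) = 1.78×10^-5 K/W
R_expanded polystyrene = (1/0.686 − 1/0.731)/(4π×0.0389) = 0.1836 K/W
R_total = 0.1836 K/W
Q = ΔT/R_total = 49/0.1836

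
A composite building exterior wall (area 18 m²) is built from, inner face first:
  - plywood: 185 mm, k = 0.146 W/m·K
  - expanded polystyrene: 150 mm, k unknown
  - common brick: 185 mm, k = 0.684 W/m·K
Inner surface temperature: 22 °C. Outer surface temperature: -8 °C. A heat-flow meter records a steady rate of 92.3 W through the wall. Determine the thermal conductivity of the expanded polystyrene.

k ≈ 0.0348 W/(m·K)

Series thermal resistances:
R_plywood = L/(kA) = 0.185/(0.146×18) = 0.0704 K/W
R_common brick = L/(kA) = 0.185/(0.684×18) = 0.01503 K/W
Sum of known resistances R_other = 0.08542 K/W
Total R = ΔT/Q = 30/92.3 = 0.325 K/W
R_expanded polystyrene = R_total − R_other = 0.2396 K/W
k = L/(R·A) = 0.15/(0.2396×18)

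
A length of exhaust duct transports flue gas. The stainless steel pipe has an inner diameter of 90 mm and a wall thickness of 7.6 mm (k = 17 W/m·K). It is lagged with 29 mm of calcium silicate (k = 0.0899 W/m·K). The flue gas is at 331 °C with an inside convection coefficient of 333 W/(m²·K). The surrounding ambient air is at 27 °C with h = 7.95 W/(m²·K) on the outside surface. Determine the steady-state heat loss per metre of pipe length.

q′ ≈ 294 W/m

Per-layer cylindrical resistances, series-summed:
R_inner film = 1/(h_i·2πr₁L) = 1/(333×2π×0.045×1) = 0.01062 K/W
R_stainless steel pipe wall = ln(52.6/45)/(2π×17×1) = 0.001461 K/W
R_calcium silicate = ln(81.6/52.6)/(2π×0.0899×1) = 0.7774 K/W
R_outer film = 1/(h_o·2πr_oL) = 1/(7.95×2π×0.0816×1) = 0.2453 K/W
R_total = 1.035 K/W
Q = ΔT/R_total = 304/1.035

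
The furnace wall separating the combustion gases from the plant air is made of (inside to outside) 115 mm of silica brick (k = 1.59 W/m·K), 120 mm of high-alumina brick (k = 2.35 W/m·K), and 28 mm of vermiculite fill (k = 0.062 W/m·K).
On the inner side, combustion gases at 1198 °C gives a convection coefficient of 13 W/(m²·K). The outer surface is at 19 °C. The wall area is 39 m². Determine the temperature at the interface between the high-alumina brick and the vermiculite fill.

T ≈ 836 °C

Thermal resistances in series:
R_inner film = 1/(h_i·A) = 1/(13×39) = 0.001972 K/W
R_silica brick = L/(kA) = 0.115/(1.59×39) = 0.001855 K/W
R_high-alumina brick = L/(kA) = 0.12/(2.35×39) = 0.001309 K/W
R_vermiculite fill = L/(kA) = 0.028/(0.062×39) = 0.01158 K/W
R_total = 0.01672 K/W;  Q = ΔT/R_total = 1179/0.01672 = 70530 W
T_interface = T_inner − Q·ΣR(inner→interface) = 1198 − 70500×0.005136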